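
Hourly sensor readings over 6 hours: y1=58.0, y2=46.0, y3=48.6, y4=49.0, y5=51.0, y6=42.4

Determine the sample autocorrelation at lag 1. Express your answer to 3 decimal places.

Mean ȳ = (58.0 + 46.0 + 48.6 + 49.0 + 51.0 + 42.4)/6 = 49.1667
Σ(y_t−ȳ)(y_{t+1}−ȳ) = (-27.9722) + (1.7944) + (0.0944) + (-0.3056) + (-12.4056) = -38.7944
Denominator Σ(y_t−ȳ)² = 137.5533
r_1 = -38.7944 / 137.5533 = -0.282

-0.282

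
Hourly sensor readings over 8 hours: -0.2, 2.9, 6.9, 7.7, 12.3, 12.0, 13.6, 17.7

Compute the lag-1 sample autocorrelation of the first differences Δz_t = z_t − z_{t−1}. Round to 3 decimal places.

-0.470

First differences Δz: 3.1, 4.0, 0.8, 4.6, -0.3, 1.6, 4.1
Mean of differences = 2.5571
Numerator Σ(Δz_t−Δz̄)(Δz_{t+1}−Δz̄) = -9.9204
Denominator Σ(Δz_t−Δz̄)² = 21.0971
r_1(Δz) = -9.9204 / 21.0971 = -0.470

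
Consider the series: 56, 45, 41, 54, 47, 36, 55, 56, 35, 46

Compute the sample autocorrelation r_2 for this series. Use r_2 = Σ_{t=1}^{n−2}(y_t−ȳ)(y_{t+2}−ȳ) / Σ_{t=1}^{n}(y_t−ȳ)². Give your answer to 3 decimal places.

-0.602

Mean ȳ = (56 + 45 + 41 + 54 + 47 + 36 + 55 + 56 + 35 + 46)/10 = 47.1000
Numerator Σ_{t=1}^{8}(y_t−ȳ)(y_{t+2}−ȳ) = -349.7200
Denominator Σ(y_t−ȳ)² = 580.9000
r_2 = -349.7200 / 580.9000 = -0.602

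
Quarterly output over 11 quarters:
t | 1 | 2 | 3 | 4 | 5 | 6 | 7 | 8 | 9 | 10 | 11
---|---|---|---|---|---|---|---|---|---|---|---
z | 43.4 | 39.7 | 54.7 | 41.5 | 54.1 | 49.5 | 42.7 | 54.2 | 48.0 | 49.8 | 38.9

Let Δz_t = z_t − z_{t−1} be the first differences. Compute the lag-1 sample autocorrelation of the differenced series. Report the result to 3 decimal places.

First differences Δz: -3.7, 15.0, -13.2, 12.6, -4.6, -6.8, 11.5, -6.2, 1.8, -10.9
Mean of differences = -0.4500
Numerator Σ(Δz_t−Δz̄)(Δz_{t+1}−Δz̄) = -622.4375
Denominator Σ(Δz_t−Δz̄)² = 929.8050
r_1(Δz) = -622.4375 / 929.8050 = -0.669

-0.669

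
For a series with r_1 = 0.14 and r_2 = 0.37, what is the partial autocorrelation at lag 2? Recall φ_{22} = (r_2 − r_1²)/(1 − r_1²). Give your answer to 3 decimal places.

0.357

φ_{22} = (r_2 − r_1²) / (1 − r_1²)
r_1² = (0.14)² = 0.0196
Numerator = 0.37 − 0.0196 = 0.3504; denominator = 1 − 0.0196 = 0.9804
φ_{22} = 0.3504 / 0.9804 = 0.357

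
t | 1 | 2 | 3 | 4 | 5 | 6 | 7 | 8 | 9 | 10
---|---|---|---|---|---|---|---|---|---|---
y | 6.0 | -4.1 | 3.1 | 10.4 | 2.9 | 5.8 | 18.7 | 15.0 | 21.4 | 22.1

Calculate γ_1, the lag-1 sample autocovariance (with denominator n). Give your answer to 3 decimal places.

Mean ȳ = (6.0 − 4.1 + 3.1 + 10.4 + 2.9 + 5.8 + 18.7 + 15.0 + 21.4 + 22.1)/10 = 10.1300
Σ_{t=1}^{9}(y_t−ȳ)(y_{t+1}−ȳ) = 380.6771
γ_1 = 380.6771 / 10 = 38.068

38.068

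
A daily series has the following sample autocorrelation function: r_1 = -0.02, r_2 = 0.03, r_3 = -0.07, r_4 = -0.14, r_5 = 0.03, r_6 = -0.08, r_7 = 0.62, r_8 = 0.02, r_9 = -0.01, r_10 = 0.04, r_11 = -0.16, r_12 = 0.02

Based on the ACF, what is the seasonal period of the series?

The largest autocorrelation is r_7 = 0.62; the remaining lags stay at or below 0.04.
The dominant spike at lag 7 indicates a seasonal period of 7.

7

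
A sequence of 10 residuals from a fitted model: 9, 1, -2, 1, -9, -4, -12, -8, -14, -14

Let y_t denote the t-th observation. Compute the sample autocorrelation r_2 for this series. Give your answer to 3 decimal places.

0.362

Mean ȳ = (9 + 1 − 2 + 1 − 9 − 4 − 12 − 8 − 14 − 14)/10 = -5.2000
Numerator Σ_{t=1}^{8}(y_t−ȳ)(y_{t+2}−ȳ) = 186.1200
Denominator Σ(y_t−ȳ)² = 513.6000
r_2 = 186.1200 / 513.6000 = 0.362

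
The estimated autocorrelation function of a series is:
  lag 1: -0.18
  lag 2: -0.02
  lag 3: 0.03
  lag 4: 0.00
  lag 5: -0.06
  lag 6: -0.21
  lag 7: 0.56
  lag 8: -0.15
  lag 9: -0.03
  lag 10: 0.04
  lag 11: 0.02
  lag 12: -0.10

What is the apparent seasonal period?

The largest autocorrelation is r_7 = 0.56; the remaining lags stay at or below 0.04.
The dominant spike at lag 7 indicates a seasonal period of 7.

7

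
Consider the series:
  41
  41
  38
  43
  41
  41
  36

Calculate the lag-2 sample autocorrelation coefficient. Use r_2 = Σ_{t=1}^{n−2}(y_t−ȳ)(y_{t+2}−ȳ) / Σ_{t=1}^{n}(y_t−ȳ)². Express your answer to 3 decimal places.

-0.071

Mean ȳ = (41 + 41 + 38 + 43 + 41 + 41 + 36)/7 = 40.1429
Deviations from mean: 0.8571, 0.8571, -2.1429, 2.8571, 0.8571, 0.8571, -4.1429
Σ(y_t−ȳ)(y_{t+2}−ȳ) = (-1.8367) + (2.4490) + (-1.8367) + (2.4490) + (-3.5510) = -2.3265
Denominator Σ(y_t−ȳ)² = 32.8571
r_2 = -2.3265 / 32.8571 = -0.071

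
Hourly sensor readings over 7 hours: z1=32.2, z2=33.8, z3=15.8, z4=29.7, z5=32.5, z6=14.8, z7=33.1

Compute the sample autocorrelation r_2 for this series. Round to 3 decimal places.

Mean z̄ = (32.2 + 33.8 + 15.8 + 29.7 + 32.5 + 14.8 + 33.1)/7 = 27.4143
Deviations from mean: 4.7857, 6.3857, -11.6143, 2.2857, 5.0857, -12.6143, 5.6857
Σ(z_t−z̄)(z_{t+2}−z̄) = (-55.5827) + (14.5959) + (-59.0669) + (-28.8327) + (28.9159) = -99.9704
Denominator Σ(z_t−z̄)² = 421.1086
r_2 = -99.9704 / 421.1086 = -0.237

-0.237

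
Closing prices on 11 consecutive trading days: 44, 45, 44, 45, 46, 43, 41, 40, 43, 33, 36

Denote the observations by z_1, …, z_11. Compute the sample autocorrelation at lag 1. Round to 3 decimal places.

0.473

Mean z̄ = (44 + 45 + 44 + 45 + 46 + 43 + 41 + 40 + 43 + 33 + 36)/11 = 41.8182
Numerator Σ_{t=1}^{10}(z_t−z̄)(z_{t+1}−z̄) = 78.3306
Denominator Σ(z_t−z̄)² = 165.6364
r_1 = 78.3306 / 165.6364 = 0.473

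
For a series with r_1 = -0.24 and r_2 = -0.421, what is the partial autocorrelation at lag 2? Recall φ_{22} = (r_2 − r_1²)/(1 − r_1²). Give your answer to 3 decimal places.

-0.508

φ_{22} = (r_2 − r_1²) / (1 − r_1²)
r_1² = (-0.24)² = 0.0576
Numerator = -0.421 − 0.0576 = -0.4786; denominator = 1 − 0.0576 = 0.9424
φ_{22} = -0.4786 / 0.9424 = -0.508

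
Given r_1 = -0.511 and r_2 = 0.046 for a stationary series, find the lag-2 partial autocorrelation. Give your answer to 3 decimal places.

-0.291

φ_{22} = (r_2 − r_1²) / (1 − r_1²)
r_1² = (-0.511)² = 0.261121
Numerator = 0.046 − 0.2611 = -0.2151; denominator = 1 − 0.2611 = 0.7389
φ_{22} = -0.2151 / 0.7389 = -0.291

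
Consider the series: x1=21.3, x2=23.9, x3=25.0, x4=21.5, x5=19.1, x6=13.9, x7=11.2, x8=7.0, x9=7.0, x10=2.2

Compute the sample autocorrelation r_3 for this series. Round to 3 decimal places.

Mean x̄ = (21.3 + 23.9 + 25.0 + 21.5 + 19.1 + 13.9 + 11.2 + 7.0 + 7.0 + 2.2)/10 = 15.2100
Σ(x_t−x̄)(x_{t+3}−x̄) = (38.3061) + (33.8041) + (-12.8249) + (-25.2229) + (-31.9369) + (10.7551) + (52.1701) = 65.0507
Denominator Σ(x_t−x̄)² = 585.0090
r_3 = 65.0507 / 585.0090 = 0.111

0.111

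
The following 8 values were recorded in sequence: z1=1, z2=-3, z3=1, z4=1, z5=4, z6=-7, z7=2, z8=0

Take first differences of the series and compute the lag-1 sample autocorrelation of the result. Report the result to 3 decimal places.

First differences Δz: -4, 4, 0, 3, -11, 9, -2
Mean of differences = -0.1429
Numerator Σ(Δz_t−Δz̄)(Δz_{t+1}−Δz̄) = -165.3061
Denominator Σ(Δz_t−Δz̄)² = 246.8571
r_1(Δz) = -165.3061 / 246.8571 = -0.670

-0.670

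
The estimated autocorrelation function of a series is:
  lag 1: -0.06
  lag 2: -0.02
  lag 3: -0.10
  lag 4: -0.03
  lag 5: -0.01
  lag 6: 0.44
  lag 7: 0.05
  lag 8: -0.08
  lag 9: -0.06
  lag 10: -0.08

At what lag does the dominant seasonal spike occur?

6

The largest autocorrelation is r_6 = 0.44; the remaining lags stay at or below 0.05.
The dominant spike at lag 6 indicates a seasonal period of 6.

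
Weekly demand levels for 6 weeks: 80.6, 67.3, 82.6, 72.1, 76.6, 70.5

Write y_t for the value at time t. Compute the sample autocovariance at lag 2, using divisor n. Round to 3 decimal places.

15.055

Mean ȳ = (80.6 + 67.3 + 82.6 + 72.1 + 76.6 + 70.5)/6 = 74.9500
Σ_{t=1}^{4}(y_t−ȳ)(y_{t+2}−ȳ) = 90.3300
γ_2 = 90.3300 / 6 = 15.055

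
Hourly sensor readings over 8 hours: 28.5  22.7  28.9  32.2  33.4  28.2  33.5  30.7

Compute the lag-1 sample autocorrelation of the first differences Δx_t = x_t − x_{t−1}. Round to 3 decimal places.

-0.434

First differences Δx: -5.8, 6.2, 3.3, 1.2, -5.2, 5.3, -2.8
Mean of differences = 0.3143
Numerator Σ(Δx_t−Δx̄)(Δx_{t+1}−Δx̄) = -63.6731
Denominator Σ(Δx_t−Δx̄)² = 146.6886
r_1(Δx) = -63.6731 / 146.6886 = -0.434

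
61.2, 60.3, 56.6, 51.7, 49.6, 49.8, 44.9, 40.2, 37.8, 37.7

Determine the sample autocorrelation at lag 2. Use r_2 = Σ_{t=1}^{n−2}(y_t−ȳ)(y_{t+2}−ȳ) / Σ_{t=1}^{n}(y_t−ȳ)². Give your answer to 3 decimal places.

0.385

Mean ȳ = (61.2 + 60.3 + 56.6 + 51.7 + 49.6 + 49.8 + 44.9 + 40.2 + 37.8 + 37.7)/10 = 48.9800
Numerator Σ_{t=1}^{8}(y_t−ȳ)(y_{t+2}−ȳ) = 265.7852
Denominator Σ(y_t−ȳ)² = 689.9560
r_2 = 265.7852 / 689.9560 = 0.385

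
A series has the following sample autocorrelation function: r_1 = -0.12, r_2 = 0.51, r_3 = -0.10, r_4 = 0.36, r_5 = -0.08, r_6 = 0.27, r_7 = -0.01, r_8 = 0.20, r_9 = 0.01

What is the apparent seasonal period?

The largest autocorrelation is r_2 = 0.51, with weaker echoes at lags 4 (0.36), 6 (0.27) and 8 (0.20); the remaining lags stay at or below 0.01.
The dominant spike at lag 2 indicates a seasonal period of 2.

2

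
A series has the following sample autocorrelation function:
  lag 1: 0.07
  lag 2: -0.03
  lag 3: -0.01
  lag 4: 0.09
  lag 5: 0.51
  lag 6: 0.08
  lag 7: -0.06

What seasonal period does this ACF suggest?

5

The largest autocorrelation is r_5 = 0.51; the remaining lags stay at or below 0.09.
The dominant spike at lag 5 indicates a seasonal period of 5.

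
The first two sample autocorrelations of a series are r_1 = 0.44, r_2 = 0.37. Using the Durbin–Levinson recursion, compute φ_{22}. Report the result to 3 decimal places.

φ_{22} = (r_2 − r_1²) / (1 − r_1²)
r_1² = (0.44)² = 0.1936
Numerator = 0.37 − 0.1936 = 0.1764; denominator = 1 − 0.1936 = 0.8064
φ_{22} = 0.1764 / 0.8064 = 0.219

0.219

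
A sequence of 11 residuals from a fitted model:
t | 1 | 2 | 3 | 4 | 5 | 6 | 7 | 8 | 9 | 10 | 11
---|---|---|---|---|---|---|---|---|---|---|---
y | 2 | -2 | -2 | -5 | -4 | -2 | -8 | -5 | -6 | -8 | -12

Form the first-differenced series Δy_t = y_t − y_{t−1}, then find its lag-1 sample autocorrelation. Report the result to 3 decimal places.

First differences Δy: -4, 0, -3, 1, 2, -6, 3, -1, -2, -4
Mean of differences = -1.4000
Numerator Σ(Δy_t−Δȳ)(Δy_{t+1}−Δȳ) = -34.3600
Denominator Σ(Δy_t−Δȳ)² = 76.4000
r_1(Δy) = -34.3600 / 76.4000 = -0.450

-0.450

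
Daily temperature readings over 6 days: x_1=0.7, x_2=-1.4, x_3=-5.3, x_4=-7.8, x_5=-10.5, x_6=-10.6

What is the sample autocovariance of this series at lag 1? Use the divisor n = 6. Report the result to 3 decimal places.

Mean x̄ = (0.7 − 1.4 − 5.3 − 7.8 − 10.5 − 10.6)/6 = -5.8167
Deviations: 6.5167, 4.4167, 0.5167, -1.9833, -4.6833, -4.7833
Σ_{t=1}^{5}(x_t−x̄)(x_{t+1}−x̄) = 61.7297
γ_1 = 61.7297 / 6 = 10.288

10.288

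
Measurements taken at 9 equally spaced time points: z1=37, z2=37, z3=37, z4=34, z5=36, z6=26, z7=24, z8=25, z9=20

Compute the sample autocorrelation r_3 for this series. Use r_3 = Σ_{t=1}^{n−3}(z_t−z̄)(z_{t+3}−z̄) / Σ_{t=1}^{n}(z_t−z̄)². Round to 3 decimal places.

0.061

Mean z̄ = (37 + 37 + 37 + 34 + 36 + 26 + 24 + 25 + 20)/9 = 30.6667
Σ(z_t−z̄)(z_{t+3}−z̄) = (21.1111) + (33.7778) + (-29.5556) + (-22.2222) + (-30.2222) + (49.7778) = 22.6667
Denominator Σ(z_t−z̄)² = 372.0000
r_3 = 22.6667 / 372.0000 = 0.061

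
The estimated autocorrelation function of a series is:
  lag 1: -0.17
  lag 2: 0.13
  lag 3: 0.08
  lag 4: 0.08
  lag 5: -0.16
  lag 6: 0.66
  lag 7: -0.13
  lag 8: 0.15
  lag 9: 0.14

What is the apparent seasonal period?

The largest autocorrelation is r_6 = 0.66; the remaining lags stay at or below 0.15.
The dominant spike at lag 6 indicates a seasonal period of 6.

6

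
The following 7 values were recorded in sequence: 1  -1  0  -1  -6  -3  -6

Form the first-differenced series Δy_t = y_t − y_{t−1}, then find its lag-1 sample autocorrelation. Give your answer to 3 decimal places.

First differences Δy: -2, 1, -1, -5, 3, -3
Mean of differences = -1.1667
Numerator Σ(Δy_t−Δȳ)(Δy_{t+1}−Δȳ) = -25.6944
Denominator Σ(Δy_t−Δȳ)² = 40.8333
r_1(Δy) = -25.6944 / 40.8333 = -0.629

-0.629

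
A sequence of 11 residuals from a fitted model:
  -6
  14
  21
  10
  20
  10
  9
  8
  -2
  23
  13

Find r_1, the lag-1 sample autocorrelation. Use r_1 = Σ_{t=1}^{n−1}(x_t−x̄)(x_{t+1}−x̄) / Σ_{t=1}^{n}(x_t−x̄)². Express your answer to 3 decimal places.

Mean x̄ = (-6 + 14 + 21 + 10 + 20 + 10 + 9 + 8 − 2 + 23 + 13)/11 = 10.9091
Numerator Σ_{t=1}^{10}(x_t−x̄)(x_{t+1}−x̄) = -132.7355
Denominator Σ(x_t−x̄)² = 810.9091
r_1 = -132.7355 / 810.9091 = -0.164

-0.164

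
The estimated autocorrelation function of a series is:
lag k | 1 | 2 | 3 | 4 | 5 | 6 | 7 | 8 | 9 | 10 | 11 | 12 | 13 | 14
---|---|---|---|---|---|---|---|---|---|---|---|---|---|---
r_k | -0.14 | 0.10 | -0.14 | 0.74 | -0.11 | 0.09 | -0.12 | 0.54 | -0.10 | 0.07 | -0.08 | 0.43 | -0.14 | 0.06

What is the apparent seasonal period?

4

The largest autocorrelation is r_4 = 0.74, with weaker echoes at lags 8 (0.54) and 12 (0.43); the remaining lags stay at or below 0.10.
The dominant spike at lag 4 indicates a seasonal period of 4.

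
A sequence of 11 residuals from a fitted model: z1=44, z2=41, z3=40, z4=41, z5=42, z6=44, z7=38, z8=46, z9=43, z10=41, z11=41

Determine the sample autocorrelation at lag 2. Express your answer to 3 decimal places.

Mean z̄ = (44 + 41 + 40 + 41 + 42 + 44 + 38 + 46 + 43 + 41 + 41)/11 = 41.9091
Numerator Σ_{t=1}^{9}(z_t−z̄)(z_{t+2}−z̄) = -6.0165
Denominator Σ(z_t−z̄)² = 48.9091
r_2 = -6.0165 / 48.9091 = -0.123

-0.123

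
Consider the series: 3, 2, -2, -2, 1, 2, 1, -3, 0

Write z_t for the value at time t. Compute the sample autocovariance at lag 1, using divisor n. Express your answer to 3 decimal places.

Mean z̄ = (3 + 2 − 2 − 2 + 1 + 2 + 1 − 3 + 0)/9 = 0.2222
Σ_{t=1}^{8}(z_t−z̄)(z_{t+1}−z̄) = 5.1728
γ_1 = 5.1728 / 9 = 0.575

0.575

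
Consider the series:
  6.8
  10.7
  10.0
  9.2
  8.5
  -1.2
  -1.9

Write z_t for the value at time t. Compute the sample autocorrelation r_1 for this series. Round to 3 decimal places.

0.485

Mean z̄ = (6.8 + 10.7 + 10.0 + 9.2 + 8.5 − 1.2 − 1.9)/7 = 6.0143
Σ(z_t−z̄)(z_{t+1}−z̄) = (3.6816) + (18.6759) + (12.6973) + (7.9188) + (-17.9327) + (57.0959) = 82.1369
Denominator Σ(z_t−z̄)² = 169.4686
r_1 = 82.1369 / 169.4686 = 0.485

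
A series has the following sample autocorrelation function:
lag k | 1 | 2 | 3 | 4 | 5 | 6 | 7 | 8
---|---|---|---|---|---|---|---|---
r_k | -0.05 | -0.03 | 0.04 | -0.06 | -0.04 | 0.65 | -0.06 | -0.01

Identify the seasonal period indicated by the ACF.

The largest autocorrelation is r_6 = 0.65; the remaining lags stay at or below 0.04.
The dominant spike at lag 6 indicates a seasonal period of 6.

6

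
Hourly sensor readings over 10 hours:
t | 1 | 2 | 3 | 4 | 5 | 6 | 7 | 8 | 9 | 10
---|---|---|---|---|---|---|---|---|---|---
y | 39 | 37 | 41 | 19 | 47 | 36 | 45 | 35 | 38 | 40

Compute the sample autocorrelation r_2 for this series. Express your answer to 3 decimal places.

0.286

Mean ȳ = (39 + 37 + 41 + 19 + 47 + 36 + 45 + 35 + 38 + 40)/10 = 37.7000
Numerator Σ_{t=1}^{8}(y_t−ȳ)(y_{t+2}−ȳ) = 148.3200
Denominator Σ(y_t−ȳ)² = 518.1000
r_2 = 148.3200 / 518.1000 = 0.286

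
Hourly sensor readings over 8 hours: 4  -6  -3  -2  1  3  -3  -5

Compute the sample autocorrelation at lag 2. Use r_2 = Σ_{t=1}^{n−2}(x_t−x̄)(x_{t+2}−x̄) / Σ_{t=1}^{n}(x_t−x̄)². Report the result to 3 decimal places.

Mean x̄ = (4 − 6 − 3 − 2 + 1 + 3 − 3 − 5)/8 = -1.3750
Deviations from mean: 5.3750, -4.6250, -1.6250, -0.6250, 2.3750, 4.3750, -1.6250, -3.6250
Σ(x_t−x̄)(x_{t+2}−x̄) = (-8.7344) + (2.8906) + (-3.8594) + (-2.7344) + (-3.8594) + (-15.8594) = -32.1563
Denominator Σ(x_t−x̄)² = 93.8750
r_2 = -32.1563 / 93.8750 = -0.343

-0.343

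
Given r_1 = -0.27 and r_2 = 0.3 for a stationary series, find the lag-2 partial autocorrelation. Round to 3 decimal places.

0.245

φ_{22} = (r_2 − r_1²) / (1 − r_1²)
r_1² = (-0.27)² = 0.0729
Numerator = 0.3 − 0.0729 = 0.2271; denominator = 1 − 0.0729 = 0.9271
φ_{22} = 0.2271 / 0.9271 = 0.245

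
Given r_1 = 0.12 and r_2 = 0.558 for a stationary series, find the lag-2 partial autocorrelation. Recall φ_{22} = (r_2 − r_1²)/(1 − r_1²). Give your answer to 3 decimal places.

φ_{22} = (r_2 − r_1²) / (1 − r_1²)
r_1² = (0.12)² = 0.0144
Numerator = 0.558 − 0.0144 = 0.5436; denominator = 1 − 0.0144 = 0.9856
φ_{22} = 0.5436 / 0.9856 = 0.552

0.552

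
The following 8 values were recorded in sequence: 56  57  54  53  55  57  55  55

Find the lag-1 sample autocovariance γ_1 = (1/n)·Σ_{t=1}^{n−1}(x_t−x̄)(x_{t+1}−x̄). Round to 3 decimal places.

Mean x̄ = (56 + 57 + 54 + 53 + 55 + 57 + 55 + 55)/8 = 55.2500
Deviations: 0.7500, 1.7500, -1.2500, -2.2500, -0.2500, 1.7500, -0.2500, -0.2500
Σ_{t=1}^{7}(x_t−x̄)(x_{t+1}−x̄) = 1.6875
γ_1 = 1.6875 / 8 = 0.211

0.211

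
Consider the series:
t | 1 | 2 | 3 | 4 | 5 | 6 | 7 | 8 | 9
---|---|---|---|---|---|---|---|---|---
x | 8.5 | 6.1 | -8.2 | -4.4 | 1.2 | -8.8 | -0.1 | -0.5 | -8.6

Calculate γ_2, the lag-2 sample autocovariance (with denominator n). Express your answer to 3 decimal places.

Mean x̄ = (8.5 + 6.1 − 8.2 − 4.4 + 1.2 − 8.8 − 0.1 − 0.5 − 8.6)/9 = -1.6444
Σ_{t=1}^{7}(x_t−x̄)(x_{t+2}−x̄) = -101.3106
γ_2 = -101.3106 / 9 = -11.257

-11.257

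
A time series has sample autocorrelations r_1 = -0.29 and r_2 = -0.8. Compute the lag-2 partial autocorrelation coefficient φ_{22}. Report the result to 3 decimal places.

-0.965

φ_{22} = (r_2 − r_1²) / (1 − r_1²)
r_1² = (-0.29)² = 0.0841
Numerator = -0.8 − 0.0841 = -0.8841; denominator = 1 − 0.0841 = 0.9159
φ_{22} = -0.8841 / 0.9159 = -0.965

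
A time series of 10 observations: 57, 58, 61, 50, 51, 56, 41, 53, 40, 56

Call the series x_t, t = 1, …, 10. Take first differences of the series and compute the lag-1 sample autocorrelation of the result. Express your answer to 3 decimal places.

-0.691

First differences Δx: 1, 3, -11, 1, 5, -15, 12, -13, 16
Mean of differences = -0.1111
Numerator Σ(Δx_t−Δx̄)(Δx_{t+1}−Δx̄) = -657.0123
Denominator Σ(Δx_t−Δx̄)² = 950.8889
r_1(Δx) = -657.0123 / 950.8889 = -0.691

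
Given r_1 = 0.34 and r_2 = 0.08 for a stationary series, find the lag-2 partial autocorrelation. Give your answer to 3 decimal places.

-0.040

φ_{22} = (r_2 − r_1²) / (1 − r_1²)
r_1² = (0.34)² = 0.1156
Numerator = 0.08 − 0.1156 = -0.0356; denominator = 1 − 0.1156 = 0.8844
φ_{22} = -0.0356 / 0.8844 = -0.040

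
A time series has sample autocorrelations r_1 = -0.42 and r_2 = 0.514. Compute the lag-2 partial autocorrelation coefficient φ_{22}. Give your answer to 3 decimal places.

0.410

φ_{22} = (r_2 − r_1²) / (1 − r_1²)
r_1² = (-0.42)² = 0.1764
Numerator = 0.514 − 0.1764 = 0.3376; denominator = 1 − 0.1764 = 0.8236
φ_{22} = 0.3376 / 0.8236 = 0.410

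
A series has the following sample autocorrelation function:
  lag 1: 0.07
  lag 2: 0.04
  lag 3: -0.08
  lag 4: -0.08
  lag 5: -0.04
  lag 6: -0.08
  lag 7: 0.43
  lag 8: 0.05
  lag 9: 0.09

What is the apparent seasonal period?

The largest autocorrelation is r_7 = 0.43; the remaining lags stay at or below 0.09.
The dominant spike at lag 7 indicates a seasonal period of 7.

7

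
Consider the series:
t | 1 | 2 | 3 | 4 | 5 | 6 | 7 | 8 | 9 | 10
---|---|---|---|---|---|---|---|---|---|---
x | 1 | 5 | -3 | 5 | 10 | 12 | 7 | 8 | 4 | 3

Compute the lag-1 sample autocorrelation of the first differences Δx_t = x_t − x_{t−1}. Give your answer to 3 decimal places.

-0.282

First differences Δx: 4, -8, 8, 5, 2, -5, 1, -4, -1
Mean of differences = 0.2222
Numerator Σ(Δx_t−Δx̄)(Δx_{t+1}−Δx̄) = -60.8272
Denominator Σ(Δx_t−Δx̄)² = 215.5556
r_1(Δx) = -60.8272 / 215.5556 = -0.282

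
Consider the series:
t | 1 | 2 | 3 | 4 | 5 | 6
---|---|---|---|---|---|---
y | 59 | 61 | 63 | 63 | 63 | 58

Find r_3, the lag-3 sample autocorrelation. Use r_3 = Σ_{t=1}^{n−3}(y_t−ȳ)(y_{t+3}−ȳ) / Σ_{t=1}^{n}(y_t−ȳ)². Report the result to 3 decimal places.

-0.406

Mean ȳ = (59 + 61 + 63 + 63 + 63 + 58)/6 = 61.1667
Numerator Σ_{t=1}^{3}(y_t−ȳ)(y_{t+3}−ȳ) = -10.0833
Denominator Σ(y_t−ȳ)² = 24.8333
r_3 = -10.0833 / 24.8333 = -0.406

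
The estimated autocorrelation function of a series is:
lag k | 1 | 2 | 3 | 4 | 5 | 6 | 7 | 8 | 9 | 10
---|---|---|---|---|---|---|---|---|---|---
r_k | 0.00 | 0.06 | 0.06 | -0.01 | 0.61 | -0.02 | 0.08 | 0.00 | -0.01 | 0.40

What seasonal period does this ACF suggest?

The largest autocorrelation is r_5 = 0.61, with a weaker echo at lag 10 (0.40); the remaining lags stay at or below 0.08.
The dominant spike at lag 5 indicates a seasonal period of 5.

5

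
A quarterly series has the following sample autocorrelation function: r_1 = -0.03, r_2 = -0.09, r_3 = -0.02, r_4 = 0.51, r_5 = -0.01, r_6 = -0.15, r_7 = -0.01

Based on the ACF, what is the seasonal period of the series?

4

The largest autocorrelation is r_4 = 0.51; the remaining lags stay at or below -0.01.
The dominant spike at lag 4 indicates a seasonal period of 4.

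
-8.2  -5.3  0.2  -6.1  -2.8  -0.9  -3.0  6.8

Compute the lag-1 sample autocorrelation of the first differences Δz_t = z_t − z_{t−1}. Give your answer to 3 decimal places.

First differences Δz: 2.9, 5.5, -6.3, 3.3, 1.9, -2.1, 9.8
Mean of differences = 2.1429
Numerator Σ(Δz_t−Δz̄)(Δz_{t+1}−Δz̄) = -67.3104
Denominator Σ(Δz_t−Δz̄)² = 161.1571
r_1(Δz) = -67.3104 / 161.1571 = -0.418

-0.418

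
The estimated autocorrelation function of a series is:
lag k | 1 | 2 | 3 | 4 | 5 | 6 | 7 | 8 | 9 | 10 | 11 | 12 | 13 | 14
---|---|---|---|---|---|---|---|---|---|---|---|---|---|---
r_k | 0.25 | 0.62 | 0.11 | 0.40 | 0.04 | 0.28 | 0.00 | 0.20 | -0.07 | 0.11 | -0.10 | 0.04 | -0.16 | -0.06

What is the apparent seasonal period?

2

The largest autocorrelation is r_2 = 0.62, with weaker echoes at lags 4 (0.40) and 6 (0.28); the remaining lags stay at or below 0.25.
The dominant spike at lag 2 indicates a seasonal period of 2.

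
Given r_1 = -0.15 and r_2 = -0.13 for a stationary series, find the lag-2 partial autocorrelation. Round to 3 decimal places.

-0.156

φ_{22} = (r_2 − r_1²) / (1 − r_1²)
r_1² = (-0.15)² = 0.0225
Numerator = -0.13 − 0.0225 = -0.1525; denominator = 1 − 0.0225 = 0.9775
φ_{22} = -0.1525 / 0.9775 = -0.156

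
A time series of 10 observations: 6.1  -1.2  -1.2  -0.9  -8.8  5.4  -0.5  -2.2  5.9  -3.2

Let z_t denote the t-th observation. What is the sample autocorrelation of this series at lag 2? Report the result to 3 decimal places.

Mean z̄ = (6.1 − 1.2 − 1.2 − 0.9 − 8.8 + 5.4 − 0.5 − 2.2 + 5.9 − 3.2)/10 = -0.0600
Numerator Σ_{t=1}^{8}(z_t−z̄)(z_{t+2}−z̄) = -4.4292
Denominator Σ(z_t−z̄)² = 197.6040
r_2 = -4.4292 / 197.6040 = -0.022

-0.022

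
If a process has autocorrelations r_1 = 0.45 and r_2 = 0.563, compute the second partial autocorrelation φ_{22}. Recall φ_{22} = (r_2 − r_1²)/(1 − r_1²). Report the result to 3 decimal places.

0.452

φ_{22} = (r_2 − r_1²) / (1 − r_1²)
r_1² = (0.45)² = 0.2025
Numerator = 0.563 − 0.2025 = 0.3605; denominator = 1 − 0.2025 = 0.7975
φ_{22} = 0.3605 / 0.7975 = 0.452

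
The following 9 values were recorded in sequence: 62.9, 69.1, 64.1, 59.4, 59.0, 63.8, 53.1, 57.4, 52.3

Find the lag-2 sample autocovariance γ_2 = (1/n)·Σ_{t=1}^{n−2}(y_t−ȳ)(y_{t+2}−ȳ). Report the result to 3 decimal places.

5.583

Mean ȳ = (62.9 + 69.1 + 64.1 + 59.4 + 59.0 + 63.8 + 53.1 + 57.4 + 52.3)/9 = 60.1222
Σ_{t=1}^{7}(y_t−ȳ)(y_{t+2}−ȳ) = 50.2435
γ_2 = 50.2435 / 9 = 5.583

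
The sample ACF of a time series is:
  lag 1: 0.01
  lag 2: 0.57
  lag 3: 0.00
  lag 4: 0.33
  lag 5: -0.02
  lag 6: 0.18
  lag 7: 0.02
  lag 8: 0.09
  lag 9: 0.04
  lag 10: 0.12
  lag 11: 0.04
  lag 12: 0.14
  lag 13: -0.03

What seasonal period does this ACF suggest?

2

The largest autocorrelation is r_2 = 0.57, with weaker echoes at lags 4 (0.33) and 6 (0.18); the remaining lags stay at or below 0.14.
The dominant spike at lag 2 indicates a seasonal period of 2.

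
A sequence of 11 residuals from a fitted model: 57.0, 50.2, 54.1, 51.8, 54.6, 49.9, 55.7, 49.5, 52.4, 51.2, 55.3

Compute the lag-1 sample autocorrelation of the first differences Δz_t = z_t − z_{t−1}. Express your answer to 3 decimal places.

-0.741

First differences Δz: -6.8, 3.9, -2.3, 2.8, -4.7, 5.8, -6.2, 2.9, -1.2, 4.1
Mean of differences = -0.1700
Numerator Σ(Δz_t−Δz̄)(Δz_{t+1}−Δz̄) = -144.5489
Denominator Σ(Δz_t−Δz̄)² = 195.1210
r_1(Δz) = -144.5489 / 195.1210 = -0.741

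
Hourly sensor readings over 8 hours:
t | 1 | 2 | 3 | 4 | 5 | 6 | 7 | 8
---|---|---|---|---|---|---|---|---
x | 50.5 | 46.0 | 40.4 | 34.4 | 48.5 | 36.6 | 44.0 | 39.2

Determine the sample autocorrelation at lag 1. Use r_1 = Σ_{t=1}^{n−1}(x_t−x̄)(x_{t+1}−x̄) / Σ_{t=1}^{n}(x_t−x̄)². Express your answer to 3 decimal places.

Mean x̄ = (50.5 + 46.0 + 40.4 + 34.4 + 48.5 + 36.6 + 44.0 + 39.2)/8 = 42.4500
Σ(x_t−x̄)(x_{t+1}−x̄) = (28.5775) + (-7.2775) + (16.5025) + (-48.7025) + (-35.3925) + (-9.0675) + (-5.0375) = -60.3975
Denominator Σ(x_t−x̄)² = 230.2000
r_1 = -60.3975 / 230.2000 = -0.262

-0.262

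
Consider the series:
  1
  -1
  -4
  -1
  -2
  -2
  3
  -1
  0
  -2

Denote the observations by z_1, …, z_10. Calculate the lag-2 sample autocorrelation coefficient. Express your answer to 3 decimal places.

Mean z̄ = (1 − 1 − 4 − 1 − 2 − 2 + 3 − 1 + 0 − 2)/10 = -0.9000
Numerator Σ_{t=1}^{8}(z_t−z̄)(z_{t+2}−z̄) = -2.9200
Denominator Σ(z_t−z̄)² = 32.9000
r_2 = -2.9200 / 32.9000 = -0.089

-0.089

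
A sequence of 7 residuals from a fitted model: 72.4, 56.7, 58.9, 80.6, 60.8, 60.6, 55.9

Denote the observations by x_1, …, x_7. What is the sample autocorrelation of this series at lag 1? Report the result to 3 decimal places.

Mean x̄ = (72.4 + 56.7 + 58.9 + 80.6 + 60.8 + 60.6 + 55.9)/7 = 63.7000
Deviations from mean: 8.7000, -7.0000, -4.8000, 16.9000, -2.9000, -3.1000, -7.8000
Σ(x_t−x̄)(x_{t+1}−x̄) = (-60.9000) + (33.6000) + (-81.1200) + (-49.0100) + (8.9900) + (24.1800) = -124.2600
Denominator Σ(x_t−x̄)² = 512.2000
r_1 = -124.2600 / 512.2000 = -0.243

-0.243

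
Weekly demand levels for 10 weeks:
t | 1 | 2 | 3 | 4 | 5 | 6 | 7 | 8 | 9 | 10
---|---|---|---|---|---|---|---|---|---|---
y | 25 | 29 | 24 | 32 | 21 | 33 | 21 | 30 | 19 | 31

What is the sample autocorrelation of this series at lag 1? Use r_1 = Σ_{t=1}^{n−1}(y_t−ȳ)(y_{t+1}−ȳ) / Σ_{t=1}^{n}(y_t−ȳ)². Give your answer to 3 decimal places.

-0.866

Mean ȳ = (25 + 29 + 24 + 32 + 21 + 33 + 21 + 30 + 19 + 31)/10 = 26.5000
Numerator Σ_{t=1}^{9}(y_t−ȳ)(y_{t+1}−ȳ) = -204.7500
Denominator Σ(y_t−ȳ)² = 236.5000
r_1 = -204.7500 / 236.5000 = -0.866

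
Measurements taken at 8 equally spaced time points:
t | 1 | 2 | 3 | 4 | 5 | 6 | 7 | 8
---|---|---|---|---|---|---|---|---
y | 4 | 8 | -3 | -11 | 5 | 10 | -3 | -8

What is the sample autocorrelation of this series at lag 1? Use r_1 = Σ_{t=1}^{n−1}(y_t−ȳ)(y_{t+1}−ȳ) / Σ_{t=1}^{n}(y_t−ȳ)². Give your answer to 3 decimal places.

0.070

Mean ȳ = (4 + 8 − 3 − 11 + 5 + 10 − 3 − 8)/8 = 0.2500
Deviations from mean: 3.7500, 7.7500, -3.2500, -11.2500, 4.7500, 9.7500, -3.2500, -8.2500
Numerator Σ_{t=1}^{7}(y_t−ȳ)(y_{t+1}−ȳ) = 28.4375
Denominator Σ(y_t−ȳ)² = 407.5000
r_1 = 28.4375 / 407.5000 = 0.070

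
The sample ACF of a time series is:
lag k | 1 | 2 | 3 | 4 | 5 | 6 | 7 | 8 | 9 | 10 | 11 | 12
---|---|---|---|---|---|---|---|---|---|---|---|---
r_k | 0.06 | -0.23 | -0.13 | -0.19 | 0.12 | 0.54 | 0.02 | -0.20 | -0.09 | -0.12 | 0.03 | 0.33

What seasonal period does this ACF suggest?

The largest autocorrelation is r_6 = 0.54, with a weaker echo at lag 12 (0.33); the remaining lags stay at or below 0.12.
The dominant spike at lag 6 indicates a seasonal period of 6.

6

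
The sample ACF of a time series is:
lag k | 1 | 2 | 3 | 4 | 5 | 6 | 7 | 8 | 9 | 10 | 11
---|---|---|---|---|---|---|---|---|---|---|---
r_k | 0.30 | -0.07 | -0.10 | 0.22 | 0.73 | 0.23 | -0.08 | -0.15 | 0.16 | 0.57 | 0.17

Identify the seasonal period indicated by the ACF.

5

The largest autocorrelation is r_5 = 0.73, with a weaker echo at lag 10 (0.57); the remaining lags stay at or below 0.30.
The dominant spike at lag 5 indicates a seasonal period of 5.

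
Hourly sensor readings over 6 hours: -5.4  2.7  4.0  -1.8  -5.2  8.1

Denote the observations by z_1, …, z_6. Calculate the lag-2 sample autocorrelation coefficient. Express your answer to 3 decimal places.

-0.428

Mean z̄ = (-5.4 + 2.7 + 4.0 − 1.8 − 5.2 + 8.1)/6 = 0.4000
Deviations from mean: -5.8000, 2.3000, 3.6000, -2.2000, -5.6000, 7.7000
Σ(z_t−z̄)(z_{t+2}−z̄) = (-20.8800) + (-5.0600) + (-20.1600) + (-16.9400) = -63.0400
Denominator Σ(z_t−z̄)² = 147.3800
r_2 = -63.0400 / 147.3800 = -0.428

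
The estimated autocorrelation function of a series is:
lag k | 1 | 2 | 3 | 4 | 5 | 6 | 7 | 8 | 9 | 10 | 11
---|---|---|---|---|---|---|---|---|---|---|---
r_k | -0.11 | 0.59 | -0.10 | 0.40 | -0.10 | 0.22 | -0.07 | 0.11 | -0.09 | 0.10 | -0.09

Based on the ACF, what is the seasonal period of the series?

2

The largest autocorrelation is r_2 = 0.59, with weaker echoes at lags 4 (0.40) and 6 (0.22); the remaining lags stay at or below 0.11.
The dominant spike at lag 2 indicates a seasonal period of 2.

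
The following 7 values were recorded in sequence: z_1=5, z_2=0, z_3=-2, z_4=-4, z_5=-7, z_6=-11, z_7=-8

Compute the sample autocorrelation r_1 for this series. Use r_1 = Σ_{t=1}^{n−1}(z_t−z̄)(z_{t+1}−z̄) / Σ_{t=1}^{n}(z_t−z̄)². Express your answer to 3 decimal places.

Mean z̄ = (5 + 0 − 2 − 4 − 7 − 11 − 8)/7 = -3.8571
Σ(z_t−z̄)(z_{t+1}−z̄) = (34.1633) + (7.1633) + (-0.2653) + (0.4490) + (22.4490) + (29.5918) = 93.5510
Denominator Σ(z_t−z̄)² = 174.8571
r_1 = 93.5510 / 174.8571 = 0.535

0.535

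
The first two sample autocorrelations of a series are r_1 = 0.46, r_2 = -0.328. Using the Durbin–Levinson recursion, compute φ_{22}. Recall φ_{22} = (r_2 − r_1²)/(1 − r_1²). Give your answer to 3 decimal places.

φ_{22} = (r_2 − r_1²) / (1 − r_1²)
r_1² = (0.46)² = 0.2116
Numerator = -0.328 − 0.2116 = -0.5396; denominator = 1 − 0.2116 = 0.7884
φ_{22} = -0.5396 / 0.7884 = -0.684

-0.684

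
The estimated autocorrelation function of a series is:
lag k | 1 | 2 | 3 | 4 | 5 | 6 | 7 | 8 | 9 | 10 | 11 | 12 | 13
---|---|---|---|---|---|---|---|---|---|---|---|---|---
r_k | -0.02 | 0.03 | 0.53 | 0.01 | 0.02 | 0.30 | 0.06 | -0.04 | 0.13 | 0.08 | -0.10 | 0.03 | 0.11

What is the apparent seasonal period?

The largest autocorrelation is r_3 = 0.53, with a weaker echo at lag 6 (0.30); the remaining lags stay at or below 0.13.
The dominant spike at lag 3 indicates a seasonal period of 3.

3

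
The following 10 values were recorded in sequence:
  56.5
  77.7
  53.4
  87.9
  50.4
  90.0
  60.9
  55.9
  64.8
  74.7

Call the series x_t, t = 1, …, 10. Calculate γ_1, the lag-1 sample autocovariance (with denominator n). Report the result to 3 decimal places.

Mean x̄ = (56.5 + 77.7 + 53.4 + 87.9 + 50.4 + 90.0 + 60.9 + 55.9 + 64.8 + 74.7)/10 = 67.2200
Σ_{t=1}^{9}(x_t−x̄)(x_{t+1}−x̄) = -1337.1084
γ_1 = -1337.1084 / 10 = -133.711

-133.711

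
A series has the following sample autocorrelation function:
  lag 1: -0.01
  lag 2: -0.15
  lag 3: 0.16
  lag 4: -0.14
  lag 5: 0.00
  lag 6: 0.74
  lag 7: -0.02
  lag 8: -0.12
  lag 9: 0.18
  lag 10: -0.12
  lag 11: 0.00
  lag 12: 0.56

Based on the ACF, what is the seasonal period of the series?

The largest autocorrelation is r_6 = 0.74, with a weaker echo at lag 12 (0.56); the remaining lags stay at or below 0.18.
The dominant spike at lag 6 indicates a seasonal period of 6.

6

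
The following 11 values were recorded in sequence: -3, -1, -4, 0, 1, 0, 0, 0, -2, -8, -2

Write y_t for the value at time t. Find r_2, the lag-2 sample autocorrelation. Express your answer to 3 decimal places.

-0.039

Mean ȳ = (-3 − 1 − 4 + 0 + 1 + 0 + 0 + 0 − 2 − 8 − 2)/11 = -1.7273
Numerator Σ_{t=1}^{9}(y_t−ȳ)(y_{t+2}−ȳ) = -2.6033
Denominator Σ(y_t−ȳ)² = 66.1818
r_2 = -2.6033 / 66.1818 = -0.039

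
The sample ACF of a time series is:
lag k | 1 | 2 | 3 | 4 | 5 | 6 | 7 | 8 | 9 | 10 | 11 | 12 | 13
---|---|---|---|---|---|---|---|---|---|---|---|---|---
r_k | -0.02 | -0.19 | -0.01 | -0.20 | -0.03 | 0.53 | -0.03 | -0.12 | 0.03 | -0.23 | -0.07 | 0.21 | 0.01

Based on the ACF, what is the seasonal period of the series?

6

The largest autocorrelation is r_6 = 0.53, with a weaker echo at lag 12 (0.21); the remaining lags stay at or below 0.03.
The dominant spike at lag 6 indicates a seasonal period of 6.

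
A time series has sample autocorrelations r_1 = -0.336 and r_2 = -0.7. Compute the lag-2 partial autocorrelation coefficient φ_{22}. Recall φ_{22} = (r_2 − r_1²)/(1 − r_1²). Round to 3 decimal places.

φ_{22} = (r_2 − r_1²) / (1 − r_1²)
r_1² = (-0.336)² = 0.112896
Numerator = -0.7 − 0.1129 = -0.8129; denominator = 1 − 0.1129 = 0.8871
φ_{22} = -0.8129 / 0.8871 = -0.916

-0.916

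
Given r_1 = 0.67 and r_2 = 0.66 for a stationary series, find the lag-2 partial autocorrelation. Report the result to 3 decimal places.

0.383

φ_{22} = (r_2 − r_1²) / (1 − r_1²)
r_1² = (0.67)² = 0.4489
Numerator = 0.66 − 0.4489 = 0.2111; denominator = 1 − 0.4489 = 0.5511
φ_{22} = 0.2111 / 0.5511 = 0.383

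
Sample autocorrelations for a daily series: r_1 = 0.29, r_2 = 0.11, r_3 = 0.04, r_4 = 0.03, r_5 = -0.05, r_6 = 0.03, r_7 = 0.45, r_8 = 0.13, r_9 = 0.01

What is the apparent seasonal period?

7

The largest autocorrelation is r_7 = 0.45; the remaining lags stay at or below 0.29. The elevated value at lag 1 (0.29), dropping to 0.11 at lag 2, reflects decaying short-term dependence rather than seasonality.
The dominant spike at lag 7 indicates a seasonal period of 7.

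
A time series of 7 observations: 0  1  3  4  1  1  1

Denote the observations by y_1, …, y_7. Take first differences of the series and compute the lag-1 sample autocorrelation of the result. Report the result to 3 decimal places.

First differences Δy: 1, 2, 1, -3, 0, 0
Mean of differences = 0.1667
Numerator Σ(Δy_t−Δȳ)(Δy_{t+1}−Δȳ) = 0.9722
Denominator Σ(Δy_t−Δȳ)² = 14.8333
r_1(Δy) = 0.9722 / 14.8333 = 0.066

0.066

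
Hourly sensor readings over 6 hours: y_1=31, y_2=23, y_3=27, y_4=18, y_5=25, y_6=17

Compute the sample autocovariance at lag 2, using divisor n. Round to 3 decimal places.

Mean ȳ = (31 + 23 + 27 + 18 + 25 + 17)/6 = 23.5000
Σ_{t=1}^{4}(y_t−ȳ)(y_{t+2}−ȳ) = 70.0000
γ_2 = 70.0000 / 6 = 11.667

11.667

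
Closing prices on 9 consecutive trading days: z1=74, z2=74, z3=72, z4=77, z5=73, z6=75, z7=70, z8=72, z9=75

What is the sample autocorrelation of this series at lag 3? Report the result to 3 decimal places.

-0.300

Mean z̄ = (74 + 74 + 72 + 77 + 73 + 75 + 70 + 72 + 75)/9 = 73.5556
Numerator Σ_{t=1}^{6}(z_t−z̄)(z_{t+3}−z̄) = -10.2593
Denominator Σ(z_t−z̄)² = 34.2222
r_3 = -10.2593 / 34.2222 = -0.300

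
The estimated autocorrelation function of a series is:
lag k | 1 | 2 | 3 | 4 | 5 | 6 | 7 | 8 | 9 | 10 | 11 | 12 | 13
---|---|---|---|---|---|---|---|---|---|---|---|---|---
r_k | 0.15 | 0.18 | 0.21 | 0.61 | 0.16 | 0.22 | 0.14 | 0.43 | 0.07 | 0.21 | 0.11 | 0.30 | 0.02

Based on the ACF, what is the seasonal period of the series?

The largest autocorrelation is r_4 = 0.61, with weaker echoes at lags 8 (0.43) and 12 (0.30); the remaining lags stay at or below 0.22.
The dominant spike at lag 4 indicates a seasonal period of 4.

4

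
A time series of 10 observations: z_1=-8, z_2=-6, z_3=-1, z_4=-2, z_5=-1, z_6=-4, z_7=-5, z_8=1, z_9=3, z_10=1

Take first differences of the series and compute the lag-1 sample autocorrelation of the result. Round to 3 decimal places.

First differences Δz: 2, 5, -1, 1, -3, -1, 6, 2, -2
Mean of differences = 1.0000
Numerator Σ(Δz_t−Δz̄)(Δz_{t+1}−Δz̄) = -4.0000
Denominator Σ(Δz_t−Δz̄)² = 76.0000
r_1(Δz) = -4.0000 / 76.0000 = -0.053

-0.053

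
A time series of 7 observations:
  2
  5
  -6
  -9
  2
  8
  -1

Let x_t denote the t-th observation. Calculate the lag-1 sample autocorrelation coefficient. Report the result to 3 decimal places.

0.112

Mean x̄ = (2 + 5 − 6 − 9 + 2 + 8 − 1)/7 = 0.1429
Deviations from mean: 1.8571, 4.8571, -6.1429, -9.1429, 1.8571, 7.8571, -1.1429
Numerator Σ_{t=1}^{6}(x_t−x̄)(x_{t+1}−x̄) = 23.9796
Denominator Σ(x_t−x̄)² = 214.8571
r_1 = 23.9796 / 214.8571 = 0.112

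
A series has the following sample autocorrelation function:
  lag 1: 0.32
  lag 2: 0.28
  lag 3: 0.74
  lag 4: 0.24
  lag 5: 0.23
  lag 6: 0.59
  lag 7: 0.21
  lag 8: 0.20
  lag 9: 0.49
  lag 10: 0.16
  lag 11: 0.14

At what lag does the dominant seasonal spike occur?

3

The largest autocorrelation is r_3 = 0.74, with weaker echoes at lags 6 (0.59) and 9 (0.49); the remaining lags stay at or below 0.32. The elevated value at lag 1 (0.32), dropping to 0.28 at lag 2, reflects decaying short-term dependence rather than seasonality.
The dominant spike at lag 3 indicates a seasonal period of 3.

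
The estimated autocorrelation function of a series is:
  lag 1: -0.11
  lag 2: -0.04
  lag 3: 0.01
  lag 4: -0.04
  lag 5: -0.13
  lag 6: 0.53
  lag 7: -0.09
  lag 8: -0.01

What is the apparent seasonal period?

6

The largest autocorrelation is r_6 = 0.53; the remaining lags stay at or below 0.01.
The dominant spike at lag 6 indicates a seasonal period of 6.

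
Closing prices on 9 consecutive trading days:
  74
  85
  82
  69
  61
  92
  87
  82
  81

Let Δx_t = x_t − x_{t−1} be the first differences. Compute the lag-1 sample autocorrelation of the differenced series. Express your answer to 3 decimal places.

-0.191

First differences Δx: 11, -3, -13, -8, 31, -5, -5, -1
Mean of differences = 0.8750
Numerator Σ(Δx_t−Δx̄)(Δx_{t+1}−Δx̄) = -261.1406
Denominator Σ(Δx_t−Δx̄)² = 1368.8750
r_1(Δx) = -261.1406 / 1368.8750 = -0.191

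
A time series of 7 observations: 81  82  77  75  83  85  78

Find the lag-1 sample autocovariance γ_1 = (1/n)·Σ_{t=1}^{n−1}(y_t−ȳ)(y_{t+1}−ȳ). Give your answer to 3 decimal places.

Mean ȳ = (81 + 82 + 77 + 75 + 83 + 85 + 78)/7 = 80.1429
Σ_{t=1}^{6}(y_t−ȳ)(y_{t+1}−ȳ) = 0.6939
γ_1 = 0.6939 / 7 = 0.099

0.099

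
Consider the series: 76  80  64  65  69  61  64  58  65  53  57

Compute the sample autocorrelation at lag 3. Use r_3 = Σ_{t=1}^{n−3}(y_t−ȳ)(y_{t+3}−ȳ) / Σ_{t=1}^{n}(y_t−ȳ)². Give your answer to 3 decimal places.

Mean ȳ = (76 + 80 + 64 + 65 + 69 + 61 + 64 + 58 + 65 + 53 + 57)/11 = 64.7273
Numerator Σ_{t=1}^{8}(y_t−ȳ)(y_{t+3}−ȳ) = 101.5950
Denominator Σ(y_t−ȳ)² = 636.1818
r_3 = 101.5950 / 636.1818 = 0.160

0.160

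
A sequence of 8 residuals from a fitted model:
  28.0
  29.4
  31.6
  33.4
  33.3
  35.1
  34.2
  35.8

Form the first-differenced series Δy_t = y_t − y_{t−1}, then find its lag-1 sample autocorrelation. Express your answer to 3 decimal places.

First differences Δy: 1.4, 2.2, 1.8, -0.1, 1.8, -0.9, 1.6
Mean of differences = 1.1143
Numerator Σ(Δy_t−Δȳ)(Δy_{t+1}−Δȳ) = -2.9702
Denominator Σ(Δy_t−Δȳ)² = 7.9686
r_1(Δy) = -2.9702 / 7.9686 = -0.373

-0.373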